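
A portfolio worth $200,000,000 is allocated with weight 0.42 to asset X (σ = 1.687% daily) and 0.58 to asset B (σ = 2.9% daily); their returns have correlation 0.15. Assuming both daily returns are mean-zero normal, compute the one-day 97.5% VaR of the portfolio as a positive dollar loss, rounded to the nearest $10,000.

$7,530,000

σ_p² = 0.42²·1.687² + 0.58²·2.9² + 2·0.15·0.42·0.58·1.687·2.9 = 3.6887 (%²).
σ_p = √3.6887 = 1.921%.
At 97.5%, z = 1.960.
VaR = 1.960 × 1.921% = 3.765%; on $200,000,000 that is $7,530,000.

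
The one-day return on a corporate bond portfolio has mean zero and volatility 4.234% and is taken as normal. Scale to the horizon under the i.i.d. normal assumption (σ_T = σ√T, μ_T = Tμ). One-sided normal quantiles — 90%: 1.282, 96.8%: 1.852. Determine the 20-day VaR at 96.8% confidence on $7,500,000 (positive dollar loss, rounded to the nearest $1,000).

σ_{20d} = 4.234% × √20 = 18.935%.
VaR = 1.852 × 18.935% = 35.068%.
On $7,500,000: 0.35068 × $7,500,000 = $2,630,100.

$2,630,000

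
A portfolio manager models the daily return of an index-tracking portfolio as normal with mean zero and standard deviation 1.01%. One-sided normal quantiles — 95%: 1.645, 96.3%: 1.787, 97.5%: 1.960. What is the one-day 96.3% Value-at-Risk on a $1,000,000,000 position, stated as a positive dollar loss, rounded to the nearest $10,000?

$18,050,000

VaR = z·σ = 1.787 × 1.01% = 1.805%.
On $1,000,000,000: 0.01805 × $1,000,000,000 = $18,050,000.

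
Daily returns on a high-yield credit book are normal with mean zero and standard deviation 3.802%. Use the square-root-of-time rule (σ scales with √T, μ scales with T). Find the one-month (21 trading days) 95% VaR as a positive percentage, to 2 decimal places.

At 95%, z = 1.645.
σ_{21d} = 3.802% × √21 = 17.423%.
VaR = 1.645 × 17.423% = 28.661%.

28.66%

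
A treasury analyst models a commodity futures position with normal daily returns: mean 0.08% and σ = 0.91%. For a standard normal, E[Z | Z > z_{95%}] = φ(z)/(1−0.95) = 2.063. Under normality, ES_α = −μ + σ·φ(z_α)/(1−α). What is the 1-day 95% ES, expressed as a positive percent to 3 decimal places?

ES = −(0.08%) + 0.91% × 2.063 = 1.797%.

1.797%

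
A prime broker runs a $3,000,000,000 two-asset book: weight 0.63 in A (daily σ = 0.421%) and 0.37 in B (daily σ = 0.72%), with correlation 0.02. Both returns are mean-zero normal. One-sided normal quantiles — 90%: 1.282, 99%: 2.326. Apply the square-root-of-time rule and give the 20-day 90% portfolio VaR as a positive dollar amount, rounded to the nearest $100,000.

$65,300,000

σ_p = √(0.63²·0.421² + 0.37²·0.72² + 2·0.02·0.63·0.37·0.421·0.72) = 0.380%.
σ_{20d} = 0.380% × √20 = 1.699%.
VaR = 1.282 × 1.699% = 2.178%; on $3,000,000,000 that is $65,340,000.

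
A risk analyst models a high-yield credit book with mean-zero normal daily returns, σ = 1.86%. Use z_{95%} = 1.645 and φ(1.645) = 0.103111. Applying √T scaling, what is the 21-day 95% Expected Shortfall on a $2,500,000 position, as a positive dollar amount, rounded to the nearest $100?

σ_{21d} = 1.86% × √21 = 8.524%.
ES multiplier = φ(z)/(1−α) = 0.103111/0.05 = 2.062.
ES = 8.524% × 2.062 = 17.576%; on $2,500,000: $439,400.

$439,400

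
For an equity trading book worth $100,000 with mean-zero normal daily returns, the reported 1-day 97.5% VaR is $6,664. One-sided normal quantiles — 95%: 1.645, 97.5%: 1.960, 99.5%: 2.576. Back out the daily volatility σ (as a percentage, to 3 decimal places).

VaR as a fraction: $6,664 / $100,000 = 6.664%.
σ = VaR / z = 6.664% / 1.960 = 3.400%.

3.400%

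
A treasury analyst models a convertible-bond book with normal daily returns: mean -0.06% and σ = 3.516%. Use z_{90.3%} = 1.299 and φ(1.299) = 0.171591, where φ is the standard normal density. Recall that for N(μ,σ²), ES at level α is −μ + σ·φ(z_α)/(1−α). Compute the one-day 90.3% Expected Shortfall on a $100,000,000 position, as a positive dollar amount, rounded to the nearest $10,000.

$6,280,000

Tail multiplier: φ(z)/(1−α) = 0.171591 / 0.097 = 1.769.
ES = −(-0.06%) + 3.516% × 1.769 = 6.280%.
On $100,000,000: 0.06280 × $100,000,000 = $6,280,000.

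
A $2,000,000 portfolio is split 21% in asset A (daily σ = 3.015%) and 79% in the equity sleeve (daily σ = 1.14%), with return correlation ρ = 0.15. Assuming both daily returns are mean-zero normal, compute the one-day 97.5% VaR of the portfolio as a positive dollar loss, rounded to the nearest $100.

$46,100

σ_p² = 0.21²·3.015² + 0.79²·1.14² + 2·0.15·0.21·0.79·3.015·1.14 = 1.3830 (%²).
σ_p = √1.3830 = 1.176%.
At 97.5%, z = 1.960.
VaR = 1.960 × 1.176% = 2.305%; on $2,000,000 that is $46,100.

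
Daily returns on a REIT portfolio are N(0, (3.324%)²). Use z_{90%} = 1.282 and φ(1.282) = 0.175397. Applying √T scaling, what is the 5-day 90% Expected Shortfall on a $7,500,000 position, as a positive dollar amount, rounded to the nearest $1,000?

σ_{5d} = 3.324% × √5 = 7.433%.
ES multiplier = φ(z)/(1−α) = 0.175397/0.1 = 1.754.
ES = 7.433% × 1.754 = 13.037%; on $7,500,000: $977,775.

$978,000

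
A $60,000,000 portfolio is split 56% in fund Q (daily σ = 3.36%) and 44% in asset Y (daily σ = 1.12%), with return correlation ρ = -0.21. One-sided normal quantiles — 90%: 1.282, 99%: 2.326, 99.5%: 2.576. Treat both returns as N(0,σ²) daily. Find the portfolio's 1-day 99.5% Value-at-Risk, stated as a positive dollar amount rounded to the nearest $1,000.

$2,847,000

σ_p² = 0.56²·3.36² + 0.44²·1.12² + 2·-0.21·0.56·0.44·3.36·1.12 = 3.3938 (%²).
σ_p = √3.3938 = 1.842%.
VaR = 2.576 × 1.842% = 4.745%; on $60,000,000 that is $2,847,000.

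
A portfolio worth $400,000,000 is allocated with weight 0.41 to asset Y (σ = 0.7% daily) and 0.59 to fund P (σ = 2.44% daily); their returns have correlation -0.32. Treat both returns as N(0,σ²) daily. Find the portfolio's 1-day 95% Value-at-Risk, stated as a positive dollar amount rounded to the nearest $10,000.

$9,050,000

σ_p² = 0.41²·0.7² + 0.59²·2.44² + 2·-0.32·0.41·0.59·0.7·2.44 = 1.8904 (%²).
σ_p = √1.8904 = 1.375%.
At 95%, z = 1.645.
VaR = 1.645 × 1.375% = 2.262%; on $400,000,000 that is $9,048,000.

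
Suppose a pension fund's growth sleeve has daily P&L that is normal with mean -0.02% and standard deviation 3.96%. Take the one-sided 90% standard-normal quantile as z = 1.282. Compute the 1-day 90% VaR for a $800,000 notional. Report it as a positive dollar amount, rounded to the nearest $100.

VaR = −μ + z·σ = −(-0.02%) + 1.282 × 3.96% = 5.097%.
On $800,000: 0.05097 × $800,000 = $40,776.

$40,800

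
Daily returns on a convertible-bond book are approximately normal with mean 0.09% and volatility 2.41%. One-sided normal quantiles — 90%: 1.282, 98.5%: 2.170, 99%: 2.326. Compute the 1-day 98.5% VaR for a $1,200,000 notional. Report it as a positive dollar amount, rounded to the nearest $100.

$61,700

VaR = −μ + z·σ = −(0.09%) + 2.170 × 2.41% = 5.140%.
On $1,200,000: 0.05140 × $1,200,000 = $61,680.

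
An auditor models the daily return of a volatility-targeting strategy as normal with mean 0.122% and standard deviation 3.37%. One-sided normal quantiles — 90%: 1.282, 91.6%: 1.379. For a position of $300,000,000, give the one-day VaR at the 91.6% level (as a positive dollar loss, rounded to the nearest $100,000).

VaR = −μ + z·σ = −(0.122%) + 1.379 × 3.37% = 4.525%.
On $300,000,000: 0.04525 × $300,000,000 = $13,575,000.

$13,600,000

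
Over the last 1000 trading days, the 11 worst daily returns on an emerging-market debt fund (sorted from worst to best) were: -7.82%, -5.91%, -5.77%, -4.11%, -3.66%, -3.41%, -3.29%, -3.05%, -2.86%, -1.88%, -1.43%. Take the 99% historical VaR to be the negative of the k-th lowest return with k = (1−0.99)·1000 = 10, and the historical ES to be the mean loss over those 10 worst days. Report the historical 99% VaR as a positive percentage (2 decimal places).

k = 10; the 10th lowest return is -1.88%, so VaR = 1.88%.

1.88%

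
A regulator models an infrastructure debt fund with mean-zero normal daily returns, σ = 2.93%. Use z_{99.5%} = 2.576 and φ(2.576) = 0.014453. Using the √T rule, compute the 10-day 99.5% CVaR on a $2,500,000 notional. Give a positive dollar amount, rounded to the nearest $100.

σ_{10d} = 2.93% × √10 = 9.265%.
ES multiplier = φ(z)/(1−α) = 0.014453/0.005 = 2.891.
ES = 9.265% × 2.891 = 26.785%; on $2,500,000: $669,625.

$669,600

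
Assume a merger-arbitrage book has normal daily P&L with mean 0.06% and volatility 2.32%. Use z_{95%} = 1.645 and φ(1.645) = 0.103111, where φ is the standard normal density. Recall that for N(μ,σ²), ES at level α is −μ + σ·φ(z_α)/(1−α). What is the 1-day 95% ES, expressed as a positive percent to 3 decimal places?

4.724%

Tail multiplier: φ(z)/(1−α) = 0.103111 / 0.05 = 2.062.
ES = −(0.06%) + 2.32% × 2.062 = 4.724%.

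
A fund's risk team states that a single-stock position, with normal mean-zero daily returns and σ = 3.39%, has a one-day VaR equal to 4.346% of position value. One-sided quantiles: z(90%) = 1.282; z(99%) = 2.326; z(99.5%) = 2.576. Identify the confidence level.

90%

Implied z = VaR/σ = 4.346 / 3.39 = 1.282.
This matches z(90%) = 1.282.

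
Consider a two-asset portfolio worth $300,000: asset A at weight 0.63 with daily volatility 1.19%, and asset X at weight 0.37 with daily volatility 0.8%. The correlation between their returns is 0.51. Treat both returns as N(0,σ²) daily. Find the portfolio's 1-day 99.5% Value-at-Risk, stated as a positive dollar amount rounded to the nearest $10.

σ_p² = 0.63²·1.19² + 0.37²·0.8² + 2·0.51·0.63·0.37·1.19·0.8 = 0.8760 (%²).
σ_p = √0.8760 = 0.936%.
At 99.5%, z = 2.576.
VaR = 2.576 × 0.936% = 2.411%; on $300,000 that is $7,233.

$7,230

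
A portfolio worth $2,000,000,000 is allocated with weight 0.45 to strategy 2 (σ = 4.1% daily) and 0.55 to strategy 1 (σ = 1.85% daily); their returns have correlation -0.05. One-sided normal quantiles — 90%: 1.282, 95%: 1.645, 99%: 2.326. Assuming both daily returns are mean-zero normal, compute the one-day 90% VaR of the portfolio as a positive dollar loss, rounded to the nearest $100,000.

$52,900,000

σ_p² = 0.45²·4.1² + 0.55²·1.85² + 2·-0.05·0.45·0.55·4.1·1.85 = 4.2516 (%²).
σ_p = √4.2516 = 2.062%.
VaR = 1.282 × 2.062% = 2.643%; on $2,000,000,000 that is $52,860,000.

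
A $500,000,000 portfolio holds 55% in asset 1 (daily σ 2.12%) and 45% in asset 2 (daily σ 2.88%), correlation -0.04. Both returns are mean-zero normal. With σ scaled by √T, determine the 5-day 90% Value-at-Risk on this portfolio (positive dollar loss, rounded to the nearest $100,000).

σ_p = √(0.55²·2.12² + 0.45²·2.88² + 2·-0.04·0.55·0.45·2.12·2.88) = 1.708%.
σ_{5d} = 1.708% × √5 = 3.819%.
z(90%) = 1.282.
VaR = 1.282 × 3.819% = 4.896%; on $500,000,000 that is $24,480,000.

$24,500,000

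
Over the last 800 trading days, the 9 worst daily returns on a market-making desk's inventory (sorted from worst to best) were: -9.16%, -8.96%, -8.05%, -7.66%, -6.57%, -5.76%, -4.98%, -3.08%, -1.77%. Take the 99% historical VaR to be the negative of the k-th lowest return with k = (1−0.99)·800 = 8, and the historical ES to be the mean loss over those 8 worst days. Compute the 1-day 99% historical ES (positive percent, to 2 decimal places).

The 8 worst returns sum to -54.22%.
ES = −(-54.22%) / 8 = 6.7775% ≈ 6.78%.

6.78%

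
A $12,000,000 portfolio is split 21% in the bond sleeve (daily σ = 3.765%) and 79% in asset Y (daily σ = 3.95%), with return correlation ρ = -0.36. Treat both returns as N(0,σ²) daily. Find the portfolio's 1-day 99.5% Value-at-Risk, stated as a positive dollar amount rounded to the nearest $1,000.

σ_p² = 0.21²·3.765² + 0.79²·3.95² + 2·-0.36·0.21·0.79·3.765·3.95 = 8.5862 (%²).
σ_p = √8.5862 = 2.930%.
At 99.5%, z = 2.576.
VaR = 2.576 × 2.930% = 7.548%; on $12,000,000 that is $905,760.

$906,000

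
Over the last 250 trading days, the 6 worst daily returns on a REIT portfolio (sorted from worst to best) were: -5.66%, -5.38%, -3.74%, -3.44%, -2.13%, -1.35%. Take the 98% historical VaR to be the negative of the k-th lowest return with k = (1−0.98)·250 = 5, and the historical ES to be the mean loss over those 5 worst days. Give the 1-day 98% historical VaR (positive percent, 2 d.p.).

k = 5; the 5th lowest return is -2.13%, so VaR = 2.13%.

2.13%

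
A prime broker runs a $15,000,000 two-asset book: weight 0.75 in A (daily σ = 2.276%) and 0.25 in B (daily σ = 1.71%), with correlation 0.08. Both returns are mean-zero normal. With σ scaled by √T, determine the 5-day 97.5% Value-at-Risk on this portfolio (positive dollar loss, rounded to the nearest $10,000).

σ_p = √(0.75²·2.276² + 0.25²·1.71² + 2·0.08·0.75·0.25·2.276·1.71) = 1.793%.
σ_{5d} = 1.793% × √5 = 4.009%.
z(97.5%) = 1.960.
VaR = 1.960 × 4.009% = 7.858%; on $15,000,000 that is $1,178,700.

$1,180,000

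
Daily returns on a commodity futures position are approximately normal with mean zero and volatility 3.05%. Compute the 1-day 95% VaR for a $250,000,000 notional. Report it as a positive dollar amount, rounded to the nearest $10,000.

$12,540,000

At 95% one-sided, z = 1.645.
VaR = z·σ = 1.645 × 3.05% = 5.017%.
On $250,000,000: 0.05017 × $250,000,000 = $12,542,500.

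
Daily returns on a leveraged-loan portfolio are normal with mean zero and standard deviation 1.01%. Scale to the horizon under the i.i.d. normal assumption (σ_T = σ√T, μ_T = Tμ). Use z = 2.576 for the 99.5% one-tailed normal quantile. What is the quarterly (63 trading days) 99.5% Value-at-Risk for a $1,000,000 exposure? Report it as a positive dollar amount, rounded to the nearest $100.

σ_{63d} = 1.01% × √63 = 8.017%.
VaR = 2.576 × 8.017% = 20.652%.
On $1,000,000: 0.20652 × $1,000,000 = $206,520.

$206,500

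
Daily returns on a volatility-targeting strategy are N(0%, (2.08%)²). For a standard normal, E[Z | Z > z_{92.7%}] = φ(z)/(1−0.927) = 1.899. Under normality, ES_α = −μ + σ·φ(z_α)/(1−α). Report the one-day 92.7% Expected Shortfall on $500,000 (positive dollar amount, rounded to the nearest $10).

ES = 2.08% × 1.899 = 3.950%.
On $500,000: 0.03950 × $500,000 = $19,750.

$19,750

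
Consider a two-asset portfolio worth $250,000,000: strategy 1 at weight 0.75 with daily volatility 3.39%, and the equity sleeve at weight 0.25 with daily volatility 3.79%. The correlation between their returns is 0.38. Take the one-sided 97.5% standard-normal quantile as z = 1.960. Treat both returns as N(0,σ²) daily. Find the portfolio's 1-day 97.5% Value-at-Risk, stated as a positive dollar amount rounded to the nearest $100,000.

$14,900,000

σ_p² = 0.75²·3.39² + 0.25²·3.79² + 2·0.38·0.75·0.25·3.39·3.79 = 9.1929 (%²).
σ_p = √9.1929 = 3.032%.
VaR = 1.960 × 3.032% = 5.943%; on $250,000,000 that is $14,857,500.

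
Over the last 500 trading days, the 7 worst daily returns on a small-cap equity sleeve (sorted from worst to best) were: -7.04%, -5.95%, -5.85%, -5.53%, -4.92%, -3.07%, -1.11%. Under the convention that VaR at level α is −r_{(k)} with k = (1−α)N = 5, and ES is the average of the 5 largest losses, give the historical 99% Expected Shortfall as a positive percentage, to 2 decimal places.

The 5 worst returns sum to -29.29%.
ES = −(-29.29%) / 5 = 5.858% ≈ 5.86%.

5.86%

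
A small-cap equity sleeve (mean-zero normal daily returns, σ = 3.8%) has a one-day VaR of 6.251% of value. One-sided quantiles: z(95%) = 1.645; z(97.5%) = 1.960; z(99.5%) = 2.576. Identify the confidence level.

95%

Implied z = VaR/σ = 6.251 / 3.8 = 1.645.
This matches z(95%) = 1.645.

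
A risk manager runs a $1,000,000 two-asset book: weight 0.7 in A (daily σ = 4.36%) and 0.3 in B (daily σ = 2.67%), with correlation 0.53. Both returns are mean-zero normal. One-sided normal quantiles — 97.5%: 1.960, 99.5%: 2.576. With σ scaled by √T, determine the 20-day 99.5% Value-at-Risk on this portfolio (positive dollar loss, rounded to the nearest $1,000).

σ_p = √(0.7²·4.36² + 0.3²·2.67² + 2·0.53·0.7·0.3·4.36·2.67) = 3.542%.
σ_{20d} = 3.542% × √20 = 15.840%.
VaR = 2.576 × 15.840% = 40.804%; on $1,000,000 that is $408,040.

$408,000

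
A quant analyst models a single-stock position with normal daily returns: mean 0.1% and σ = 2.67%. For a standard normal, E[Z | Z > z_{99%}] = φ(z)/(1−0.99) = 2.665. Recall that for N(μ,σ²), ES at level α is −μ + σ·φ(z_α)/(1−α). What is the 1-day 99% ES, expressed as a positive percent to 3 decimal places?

ES = −(0.1%) + 2.67% × 2.665 = 7.016%.

7.016%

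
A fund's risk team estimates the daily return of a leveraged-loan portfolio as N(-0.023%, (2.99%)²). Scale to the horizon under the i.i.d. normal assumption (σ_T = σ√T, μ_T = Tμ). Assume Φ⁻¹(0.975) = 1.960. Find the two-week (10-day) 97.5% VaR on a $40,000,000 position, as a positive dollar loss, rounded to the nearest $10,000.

$7,500,000

σ_{10d} = 2.99% × √10 = 9.455%; μ_{10d} = 10 × -0.023% = -0.230%.
VaR = −(-0.230%) + 1.960 × 9.455% = 18.762%.
On $40,000,000: 0.18762 × $40,000,000 = $7,504,800.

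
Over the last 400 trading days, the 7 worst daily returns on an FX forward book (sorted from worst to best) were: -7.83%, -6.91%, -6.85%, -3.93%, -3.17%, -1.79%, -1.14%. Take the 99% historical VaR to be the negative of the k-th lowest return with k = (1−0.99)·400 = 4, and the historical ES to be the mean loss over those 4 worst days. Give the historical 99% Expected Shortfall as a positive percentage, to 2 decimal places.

The 4 worst returns sum to -25.52%.
ES = −(-25.52%) / 4 = 6.38%.

6.38%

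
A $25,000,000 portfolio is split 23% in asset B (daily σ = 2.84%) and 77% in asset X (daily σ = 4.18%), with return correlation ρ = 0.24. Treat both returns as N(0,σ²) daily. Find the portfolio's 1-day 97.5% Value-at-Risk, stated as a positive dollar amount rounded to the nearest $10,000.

$1,680,000

σ_p² = 0.23²·2.84² + 0.77²·4.18² + 2·0.24·0.23·0.77·2.84·4.18 = 11.7952 (%²).
σ_p = √11.7952 = 3.434%.
At 97.5%, z = 1.960.
VaR = 1.960 × 3.434% = 6.731%; on $25,000,000 that is $1,682,750.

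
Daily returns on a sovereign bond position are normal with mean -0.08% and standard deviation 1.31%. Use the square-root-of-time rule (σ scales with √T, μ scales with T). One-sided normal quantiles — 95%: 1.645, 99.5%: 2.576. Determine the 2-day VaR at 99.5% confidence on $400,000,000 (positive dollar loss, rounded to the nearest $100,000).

$19,700,000

σ_{2d} = 1.31% × √2 = 1.853%; μ_{2d} = 2 × -0.08% = -0.160%.
VaR = −(-0.160%) + 2.576 × 1.853% = 4.933%.
On $400,000,000: 0.04933 × $400,000,000 = $19,732,000.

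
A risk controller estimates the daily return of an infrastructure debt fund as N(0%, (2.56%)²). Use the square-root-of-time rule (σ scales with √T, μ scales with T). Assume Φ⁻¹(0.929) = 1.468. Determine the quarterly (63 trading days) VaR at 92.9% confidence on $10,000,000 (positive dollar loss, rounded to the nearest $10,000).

σ_{63d} = 2.56% × √63 = 20.319%.
VaR = 1.468 × 20.319% = 29.828%.
On $10,000,000: 0.29828 × $10,000,000 = $2,982,800.

$2,980,000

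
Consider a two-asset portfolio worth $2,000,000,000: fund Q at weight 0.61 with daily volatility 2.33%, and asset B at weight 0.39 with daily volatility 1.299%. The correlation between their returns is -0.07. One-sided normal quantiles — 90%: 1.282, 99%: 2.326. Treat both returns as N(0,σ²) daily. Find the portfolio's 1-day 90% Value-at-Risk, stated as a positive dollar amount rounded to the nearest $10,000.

$37,820,000

σ_p² = 0.61²·2.33² + 0.39²·1.299² + 2·-0.07·0.61·0.39·2.33·1.299 = 2.1759 (%²).
σ_p = √2.1759 = 1.475%.
VaR = 1.282 × 1.475% = 1.891%; on $2,000,000,000 that is $37,820,000.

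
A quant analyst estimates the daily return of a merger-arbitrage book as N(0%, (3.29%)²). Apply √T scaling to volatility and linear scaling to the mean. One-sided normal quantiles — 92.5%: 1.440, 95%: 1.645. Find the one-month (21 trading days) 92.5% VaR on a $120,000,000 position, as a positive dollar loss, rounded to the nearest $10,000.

σ_{21d} = 3.29% × √21 = 15.077%.
VaR = 1.440 × 15.077% = 21.711%.
On $120,000,000: 0.21711 × $120,000,000 = $26,053,200.

$26,050,000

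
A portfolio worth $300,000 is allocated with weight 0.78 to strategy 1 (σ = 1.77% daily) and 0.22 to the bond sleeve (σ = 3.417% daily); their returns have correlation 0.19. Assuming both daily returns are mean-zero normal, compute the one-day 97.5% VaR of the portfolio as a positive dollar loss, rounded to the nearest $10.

σ_p² = 0.78²·1.77² + 0.22²·3.417² + 2·0.19·0.78·0.22·1.77·3.417 = 2.8656 (%²).
σ_p = √2.8656 = 1.693%.
At 97.5%, z = 1.960.
VaR = 1.960 × 1.693% = 3.318%; on $300,000 that is $9,954.

$9,950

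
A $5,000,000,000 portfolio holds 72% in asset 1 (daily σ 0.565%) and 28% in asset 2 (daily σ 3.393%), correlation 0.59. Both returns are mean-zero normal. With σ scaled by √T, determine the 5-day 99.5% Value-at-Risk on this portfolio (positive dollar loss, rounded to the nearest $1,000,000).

σ_p = √(0.72²·0.565² + 0.28²·3.393² + 2·0.59·0.72·0.28·0.565·3.393) = 1.235%.
σ_{5d} = 1.235% × √5 = 2.762%.
z(99.5%) = 2.576.
VaR = 2.576 × 2.762% = 7.115%; on $5,000,000,000 that is $355,750,000.

$356,000,000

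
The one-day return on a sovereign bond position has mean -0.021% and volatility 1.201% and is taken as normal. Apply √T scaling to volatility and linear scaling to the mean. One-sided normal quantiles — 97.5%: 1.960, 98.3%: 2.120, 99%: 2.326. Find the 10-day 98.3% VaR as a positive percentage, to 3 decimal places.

σ_{10d} = 1.201% × √10 = 3.798%; μ_{10d} = 10 × -0.021% = -0.210%.
VaR = −(-0.210%) + 2.120 × 3.798% = 8.262%.

8.262%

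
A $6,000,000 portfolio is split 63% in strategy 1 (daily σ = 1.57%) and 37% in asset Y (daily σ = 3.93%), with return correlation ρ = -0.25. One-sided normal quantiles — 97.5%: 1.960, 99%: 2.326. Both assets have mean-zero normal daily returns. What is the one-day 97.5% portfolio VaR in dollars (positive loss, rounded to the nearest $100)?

$181,200

σ_p² = 0.63²·1.57² + 0.37²·3.93² + 2·-0.25·0.63·0.37·1.57·3.93 = 2.3736 (%²).
σ_p = √2.3736 = 1.541%.
VaR = 1.960 × 1.541% = 3.020%; on $6,000,000 that is $181,200.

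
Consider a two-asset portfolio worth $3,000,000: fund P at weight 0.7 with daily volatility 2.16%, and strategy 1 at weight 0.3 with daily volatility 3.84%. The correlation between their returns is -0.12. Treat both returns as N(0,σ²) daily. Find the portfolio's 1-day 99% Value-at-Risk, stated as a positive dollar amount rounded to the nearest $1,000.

$125,000

σ_p² = 0.7²·2.16² + 0.3²·3.84² + 2·-0.12·0.7·0.3·2.16·3.84 = 3.1952 (%²).
σ_p = √3.1952 = 1.788%.
At 99%, z = 2.326.
VaR = 2.326 × 1.788% = 4.159%; on $3,000,000 that is $124,770.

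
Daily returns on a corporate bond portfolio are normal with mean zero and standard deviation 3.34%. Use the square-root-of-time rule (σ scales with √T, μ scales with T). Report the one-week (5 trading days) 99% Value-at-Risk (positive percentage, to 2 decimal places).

17.37%

At 99%, z = 2.326.
σ_{5d} = 3.34% × √5 = 7.468%.
VaR = 2.326 × 7.468% = 17.371%.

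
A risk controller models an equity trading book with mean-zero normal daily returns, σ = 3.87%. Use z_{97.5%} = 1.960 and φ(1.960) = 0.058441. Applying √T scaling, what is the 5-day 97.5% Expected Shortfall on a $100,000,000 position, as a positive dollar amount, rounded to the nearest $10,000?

$20,230,000

σ_{5d} = 3.87% × √5 = 8.654%.
ES multiplier = φ(z)/(1−α) = 0.058441/0.025 = 2.338.
ES = 8.654% × 2.338 = 20.233%; on $100,000,000: $20,233,000.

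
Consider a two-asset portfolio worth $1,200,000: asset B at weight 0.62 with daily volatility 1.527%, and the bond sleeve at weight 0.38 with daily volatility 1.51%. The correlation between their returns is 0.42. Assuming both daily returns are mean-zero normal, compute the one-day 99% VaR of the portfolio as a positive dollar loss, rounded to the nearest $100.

σ_p² = 0.62²·1.527² + 0.38²·1.51² + 2·0.42·0.62·0.38·1.527·1.51 = 1.6819 (%²).
σ_p = √1.6819 = 1.297%.
At 99%, z = 2.326.
VaR = 2.326 × 1.297% = 3.017%; on $1,200,000 that is $36,204.

$36,200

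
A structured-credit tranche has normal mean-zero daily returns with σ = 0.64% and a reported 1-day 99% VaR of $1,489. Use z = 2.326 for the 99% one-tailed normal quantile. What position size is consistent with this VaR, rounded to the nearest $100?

$100,000

VaR as a fraction of value: z·σ = 2.326 × 0.64% = 1.48864%.
Position = $1,489 / 0.0148864 = $100,024.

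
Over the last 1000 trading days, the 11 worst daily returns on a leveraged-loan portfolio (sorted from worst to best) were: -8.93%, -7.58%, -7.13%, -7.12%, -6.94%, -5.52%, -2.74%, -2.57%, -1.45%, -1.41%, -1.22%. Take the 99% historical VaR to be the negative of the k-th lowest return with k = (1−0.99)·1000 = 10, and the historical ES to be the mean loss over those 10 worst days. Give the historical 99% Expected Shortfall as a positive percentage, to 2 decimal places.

The 10 worst returns sum to -51.39%.
ES = −(-51.39%) / 10 = 5.139% ≈ 5.14%.

5.14%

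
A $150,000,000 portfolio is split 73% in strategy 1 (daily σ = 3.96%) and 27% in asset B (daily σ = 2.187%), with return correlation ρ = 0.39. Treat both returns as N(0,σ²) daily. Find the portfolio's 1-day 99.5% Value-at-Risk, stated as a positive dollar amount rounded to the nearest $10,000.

$12,240,000

σ_p² = 0.73²·3.96² + 0.27²·2.187² + 2·0.39·0.73·0.27·3.96·2.187 = 10.0369 (%²).
σ_p = √10.0369 = 3.168%.
At 99.5%, z = 2.576.
VaR = 2.576 × 3.168% = 8.161%; on $150,000,000 that is $12,241,500.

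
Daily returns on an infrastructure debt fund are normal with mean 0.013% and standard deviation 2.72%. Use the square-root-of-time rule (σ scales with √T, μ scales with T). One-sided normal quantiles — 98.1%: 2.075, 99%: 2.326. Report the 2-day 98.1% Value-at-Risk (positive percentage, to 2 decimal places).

σ_{2d} = 2.72% × √2 = 3.847%; μ_{2d} = 2 × 0.013% = 0.026%.
VaR = −(0.026%) + 2.075 × 3.847% = 7.957%.

7.96%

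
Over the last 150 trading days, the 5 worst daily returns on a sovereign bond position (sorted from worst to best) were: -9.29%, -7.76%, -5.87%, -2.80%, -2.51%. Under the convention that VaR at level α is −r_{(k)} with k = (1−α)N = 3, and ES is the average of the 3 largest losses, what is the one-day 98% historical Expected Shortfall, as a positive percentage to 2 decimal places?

7.64%

The 3 worst returns sum to -22.92%.
ES = −(-22.92%) / 3 = 7.64%.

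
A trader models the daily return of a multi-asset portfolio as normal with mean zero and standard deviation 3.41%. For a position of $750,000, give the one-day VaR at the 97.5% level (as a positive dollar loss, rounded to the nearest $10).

At 97.5% one-sided, z = 1.960.
VaR = z·σ = 1.960 × 3.41% = 6.684%.
On $750,000: 0.06684 × $750,000 = $50,130.

$50,130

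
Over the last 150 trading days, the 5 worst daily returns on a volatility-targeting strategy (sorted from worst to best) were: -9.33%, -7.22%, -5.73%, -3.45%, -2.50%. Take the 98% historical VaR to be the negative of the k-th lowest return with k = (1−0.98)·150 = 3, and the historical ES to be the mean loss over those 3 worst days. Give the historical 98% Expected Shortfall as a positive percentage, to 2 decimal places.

The 3 worst returns sum to -22.28%.
ES = −(-22.28%) / 3 = 7.4266…% ≈ 7.43%.

7.43%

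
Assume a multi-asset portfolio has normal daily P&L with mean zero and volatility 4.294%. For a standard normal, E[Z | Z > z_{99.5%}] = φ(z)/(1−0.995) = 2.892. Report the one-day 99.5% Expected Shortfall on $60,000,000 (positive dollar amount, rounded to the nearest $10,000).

$7,450,000

ES = 4.294% × 2.892 = 12.418%.
On $60,000,000: 0.12418 × $60,000,000 = $7,450,800.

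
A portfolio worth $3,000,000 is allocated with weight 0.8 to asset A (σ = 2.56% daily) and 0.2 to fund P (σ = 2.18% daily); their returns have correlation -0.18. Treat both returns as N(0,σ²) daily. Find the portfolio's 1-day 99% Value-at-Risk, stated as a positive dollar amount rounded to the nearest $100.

σ_p² = 0.8²·2.56² + 0.2²·2.18² + 2·-0.18·0.8·0.2·2.56·2.18 = 4.0629 (%²).
σ_p = √4.0629 = 2.016%.
At 99%, z = 2.326.
VaR = 2.326 × 2.016% = 4.689%; on $3,000,000 that is $140,670.

$140,700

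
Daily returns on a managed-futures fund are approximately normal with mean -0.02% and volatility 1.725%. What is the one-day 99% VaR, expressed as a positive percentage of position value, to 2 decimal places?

At 99% one-sided, z = 2.326.
VaR = −μ + z·σ = −(-0.02%) + 2.326 × 1.725% = 4.032%.

4.03%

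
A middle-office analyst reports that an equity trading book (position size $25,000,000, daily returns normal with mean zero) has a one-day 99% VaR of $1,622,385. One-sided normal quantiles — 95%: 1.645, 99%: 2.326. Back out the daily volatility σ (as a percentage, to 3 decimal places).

VaR as a fraction: $1,622,385 / $25,000,000 = 6.490%.
σ = VaR / z = 6.490% / 2.326 = 2.790%.

2.790%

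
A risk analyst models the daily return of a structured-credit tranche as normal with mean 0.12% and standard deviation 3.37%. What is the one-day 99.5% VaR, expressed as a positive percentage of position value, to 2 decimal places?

8.56%

At 99.5% one-sided, z = 2.576.
VaR = −μ + z·σ = −(0.12%) + 2.576 × 3.37% = 8.561%.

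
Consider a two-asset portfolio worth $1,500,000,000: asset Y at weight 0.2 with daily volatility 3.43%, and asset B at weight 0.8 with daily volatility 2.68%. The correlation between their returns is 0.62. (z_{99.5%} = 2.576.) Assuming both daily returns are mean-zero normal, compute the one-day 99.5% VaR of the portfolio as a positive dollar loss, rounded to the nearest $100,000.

$101,400,000

σ_p² = 0.2²·3.43² + 0.8²·2.68² + 2·0.62·0.2·0.8·3.43·2.68 = 6.8911 (%²).
σ_p = √6.8911 = 2.625%.
VaR = 2.576 × 2.625% = 6.762%; on $1,500,000,000 that is $101,430,000.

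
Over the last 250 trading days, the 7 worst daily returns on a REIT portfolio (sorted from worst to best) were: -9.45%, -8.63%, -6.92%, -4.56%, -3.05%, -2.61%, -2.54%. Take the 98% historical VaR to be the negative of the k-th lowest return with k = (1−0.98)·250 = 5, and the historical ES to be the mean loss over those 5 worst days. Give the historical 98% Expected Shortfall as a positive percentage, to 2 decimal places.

6.52%

The 5 worst returns sum to -32.61%.
ES = −(-32.61%) / 5 = 6.522% ≈ 6.52%.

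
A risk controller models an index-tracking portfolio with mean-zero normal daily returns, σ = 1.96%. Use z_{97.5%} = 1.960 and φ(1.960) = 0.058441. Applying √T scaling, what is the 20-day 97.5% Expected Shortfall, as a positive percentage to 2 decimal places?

σ_{20d} = 1.96% × √20 = 8.765%.
ES multiplier = φ(z)/(1−α) = 0.058441/0.025 = 2.338.
ES = 8.765% × 2.338 = 20.493%.

20.49%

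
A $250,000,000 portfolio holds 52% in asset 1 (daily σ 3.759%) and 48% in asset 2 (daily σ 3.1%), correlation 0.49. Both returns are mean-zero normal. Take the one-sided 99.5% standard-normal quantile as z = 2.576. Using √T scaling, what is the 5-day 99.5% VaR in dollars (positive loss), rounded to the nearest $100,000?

σ_p = √(0.52²·3.759² + 0.48²·3.1² + 2·0.49·0.52·0.48·3.759·3.1) = 2.981%.
σ_{5d} = 2.981% × √5 = 6.666%.
VaR = 2.576 × 6.666% = 17.172%; on $250,000,000 that is $42,930,000.

$42,900,000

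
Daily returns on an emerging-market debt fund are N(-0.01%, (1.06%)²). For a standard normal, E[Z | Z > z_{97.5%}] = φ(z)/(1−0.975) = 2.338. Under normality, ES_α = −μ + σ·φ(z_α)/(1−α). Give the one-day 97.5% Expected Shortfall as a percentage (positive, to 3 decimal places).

2.488%

ES = −(-0.01%) + 1.06% × 2.338 = 2.488%.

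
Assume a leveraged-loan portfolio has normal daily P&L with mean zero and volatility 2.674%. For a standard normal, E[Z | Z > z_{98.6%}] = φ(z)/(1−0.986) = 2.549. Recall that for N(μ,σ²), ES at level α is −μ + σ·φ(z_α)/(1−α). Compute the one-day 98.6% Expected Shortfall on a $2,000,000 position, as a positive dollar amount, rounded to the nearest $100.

$136,300

ES = 2.674% × 2.549 = 6.816%.
On $2,000,000: 0.06816 × $2,000,000 = $136,320.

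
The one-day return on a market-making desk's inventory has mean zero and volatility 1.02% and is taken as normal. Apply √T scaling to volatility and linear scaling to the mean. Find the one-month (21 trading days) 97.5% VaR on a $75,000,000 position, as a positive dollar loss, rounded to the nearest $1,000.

At 97.5%, z = 1.960.
σ_{21d} = 1.02% × √21 = 4.674%.
VaR = 1.960 × 4.674% = 9.161%.
On $75,000,000: 0.09161 × $75,000,000 = $6,870,750.

$6,871,000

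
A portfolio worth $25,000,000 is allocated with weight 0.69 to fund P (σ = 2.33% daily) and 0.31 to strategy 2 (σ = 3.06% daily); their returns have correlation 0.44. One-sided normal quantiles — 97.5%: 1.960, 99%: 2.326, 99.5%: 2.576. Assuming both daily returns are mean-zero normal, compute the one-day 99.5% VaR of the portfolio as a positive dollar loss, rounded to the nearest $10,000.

σ_p² = 0.69²·2.33² + 0.31²·3.06² + 2·0.44·0.69·0.31·2.33·3.06 = 4.8266 (%²).
σ_p = √4.8266 = 2.197%.
VaR = 2.576 × 2.197% = 5.659%; on $25,000,000 that is $1,414,750.

$1,410,000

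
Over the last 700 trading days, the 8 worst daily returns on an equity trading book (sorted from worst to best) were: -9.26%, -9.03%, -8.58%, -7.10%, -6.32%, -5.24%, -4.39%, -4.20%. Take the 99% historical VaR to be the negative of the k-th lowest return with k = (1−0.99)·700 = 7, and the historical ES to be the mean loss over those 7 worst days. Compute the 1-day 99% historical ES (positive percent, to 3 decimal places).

7.131%

The 7 worst returns sum to -49.92%.
ES = −(-49.92%) / 7 = 7.1314…% ≈ 7.131%.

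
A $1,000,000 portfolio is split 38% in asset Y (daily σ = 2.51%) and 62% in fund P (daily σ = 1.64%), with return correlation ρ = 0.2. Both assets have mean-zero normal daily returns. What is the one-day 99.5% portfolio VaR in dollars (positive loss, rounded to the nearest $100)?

$39,300

σ_p² = 0.38²·2.51² + 0.62²·1.64² + 2·0.2·0.38·0.62·2.51·1.64 = 2.3315 (%²).
σ_p = √2.3315 = 1.527%.
At 99.5%, z = 2.576.
VaR = 2.576 × 1.527% = 3.934%; on $1,000,000 that is $39,340.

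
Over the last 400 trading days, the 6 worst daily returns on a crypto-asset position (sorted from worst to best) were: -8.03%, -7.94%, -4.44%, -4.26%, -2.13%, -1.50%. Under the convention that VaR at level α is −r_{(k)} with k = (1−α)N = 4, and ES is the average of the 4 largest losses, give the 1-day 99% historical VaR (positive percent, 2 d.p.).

4.26%

k = 4; the 4th lowest return is -4.26%, so VaR = 4.26%.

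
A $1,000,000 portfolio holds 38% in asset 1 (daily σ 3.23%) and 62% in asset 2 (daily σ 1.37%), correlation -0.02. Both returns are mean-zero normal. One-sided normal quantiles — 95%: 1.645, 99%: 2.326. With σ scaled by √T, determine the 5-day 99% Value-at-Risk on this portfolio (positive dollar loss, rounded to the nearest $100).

σ_p = √(0.38²·3.23² + 0.62²·1.37² + 2·-0.02·0.38·0.62·3.23·1.37) = 1.479%.
σ_{5d} = 1.479% × √5 = 3.307%.
VaR = 2.326 × 3.307% = 7.692%; on $1,000,000 that is $76,920.

$76,900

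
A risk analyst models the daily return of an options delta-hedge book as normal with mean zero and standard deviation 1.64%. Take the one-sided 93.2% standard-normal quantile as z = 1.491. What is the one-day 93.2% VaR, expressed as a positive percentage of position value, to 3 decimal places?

2.445%

VaR = z·σ = 1.491 × 1.64% = 2.445%.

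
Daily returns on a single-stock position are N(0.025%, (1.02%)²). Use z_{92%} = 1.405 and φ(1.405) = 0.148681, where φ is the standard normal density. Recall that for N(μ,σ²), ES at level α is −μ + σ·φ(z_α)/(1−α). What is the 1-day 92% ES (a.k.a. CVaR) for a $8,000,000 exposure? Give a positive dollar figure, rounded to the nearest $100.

Tail multiplier: φ(z)/(1−α) = 0.148681 / 0.08 = 1.859.
ES = −(0.025%) + 1.02% × 1.859 = 1.871%.
On $8,000,000: 0.01871 × $8,000,000 = $149,680.

$149,700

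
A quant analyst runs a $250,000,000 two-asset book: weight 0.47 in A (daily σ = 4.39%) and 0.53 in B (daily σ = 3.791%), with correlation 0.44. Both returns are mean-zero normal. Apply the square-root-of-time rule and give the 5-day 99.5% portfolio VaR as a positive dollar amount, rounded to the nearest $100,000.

σ_p = √(0.47²·4.39² + 0.53²·3.791² + 2·0.44·0.47·0.53·4.39·3.791) = 3.456%.
σ_{5d} = 3.456% × √5 = 7.728%.
z(99.5%) = 2.576.
VaR = 2.576 × 7.728% = 19.907%; on $250,000,000 that is $49,767,500.

$49,800,000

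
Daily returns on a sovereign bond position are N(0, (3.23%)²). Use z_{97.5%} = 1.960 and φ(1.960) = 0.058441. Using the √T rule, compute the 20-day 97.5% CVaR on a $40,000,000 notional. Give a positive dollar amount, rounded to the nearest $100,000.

σ_{20d} = 3.23% × √20 = 14.445%.
ES multiplier = φ(z)/(1−α) = 0.058441/0.025 = 2.338.
ES = 14.445% × 2.338 = 33.772%; on $40,000,000: $13,508,800.

$13,500,000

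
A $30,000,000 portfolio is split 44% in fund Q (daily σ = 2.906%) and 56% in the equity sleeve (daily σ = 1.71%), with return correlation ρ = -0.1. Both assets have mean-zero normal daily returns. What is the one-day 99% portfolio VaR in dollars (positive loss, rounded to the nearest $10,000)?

σ_p² = 0.44²·2.906² + 0.56²·1.71² + 2·-0.1·0.44·0.56·2.906·1.71 = 2.3070 (%²).
σ_p = √2.3070 = 1.519%.
At 99%, z = 2.326.
VaR = 2.326 × 1.519% = 3.533%; on $30,000,000 that is $1,059,900.

$1,060,000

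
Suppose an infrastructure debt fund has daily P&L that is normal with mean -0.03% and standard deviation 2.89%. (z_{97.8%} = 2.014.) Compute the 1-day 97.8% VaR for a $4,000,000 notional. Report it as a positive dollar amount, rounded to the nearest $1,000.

$234,000

VaR = −μ + z·σ = −(-0.03%) + 2.014 × 2.89% = 5.850%.
On $4,000,000: 0.05850 × $4,000,000 = $234,000.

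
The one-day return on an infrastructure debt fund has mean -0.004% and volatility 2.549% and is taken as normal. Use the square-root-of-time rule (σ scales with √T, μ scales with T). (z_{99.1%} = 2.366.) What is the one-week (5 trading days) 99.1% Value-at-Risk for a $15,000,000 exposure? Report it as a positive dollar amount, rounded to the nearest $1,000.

σ_{5d} = 2.549% × √5 = 5.700%; μ_{5d} = 5 × -0.004% = -0.020%.
VaR = −(-0.020%) + 2.366 × 5.700% = 13.506%.
On $15,000,000: 0.13506 × $15,000,000 = $2,025,900.

$2,026,000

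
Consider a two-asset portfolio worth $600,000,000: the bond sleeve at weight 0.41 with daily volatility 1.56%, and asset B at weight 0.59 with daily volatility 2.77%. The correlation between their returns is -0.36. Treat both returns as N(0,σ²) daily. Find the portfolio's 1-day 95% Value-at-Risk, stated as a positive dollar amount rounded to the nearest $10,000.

$15,060,000

σ_p² = 0.41²·1.56² + 0.59²·2.77² + 2·-0.36·0.41·0.59·1.56·2.77 = 2.3274 (%²).
σ_p = √2.3274 = 1.526%.
At 95%, z = 1.645.
VaR = 1.645 × 1.526% = 2.510%; on $600,000,000 that is $15,060,000.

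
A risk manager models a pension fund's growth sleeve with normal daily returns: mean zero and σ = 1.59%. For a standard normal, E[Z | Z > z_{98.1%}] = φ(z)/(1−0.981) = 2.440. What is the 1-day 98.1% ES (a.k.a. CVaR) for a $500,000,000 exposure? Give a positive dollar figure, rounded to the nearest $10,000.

ES = 1.59% × 2.440 = 3.880%.
On $500,000,000: 0.03880 × $500,000,000 = $19,400,000.

$19,400,000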